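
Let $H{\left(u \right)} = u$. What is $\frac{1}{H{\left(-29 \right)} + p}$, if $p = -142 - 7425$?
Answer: $- \frac{1}{7596} \approx -0.00013165$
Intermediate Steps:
$p = -7567$ ($p = -142 - 7425 = -7567$)
$\frac{1}{H{\left(-29 \right)} + p} = \frac{1}{-29 - 7567} = \frac{1}{-7596} = - \frac{1}{7596}$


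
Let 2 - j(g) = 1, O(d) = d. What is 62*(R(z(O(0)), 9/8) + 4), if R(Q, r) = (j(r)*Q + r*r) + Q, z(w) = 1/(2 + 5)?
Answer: 77097/224 ≈ 344.18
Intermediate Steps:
z(w) = 1/7
j(g) = 1 (j(g) = 2 - 1*1 = 2 - 1 = 1)
R(Q, r) = r**2 + 2*Q (R(Q, r) = (1*Q + r*r) + Q = (Q + r**2) + Q = r**2 + 2*Q)
62*(R(z(O(0)), 9/8) + 4) = 62*(((9/8)**2 + 2*(1/7)) + 4) = 62*(((9*(1/8))**2 + 2/7) + 4) = 62*(((9/8)**2 + 2/7) + 4) = 62*((81/64 + 2/7) + 4) = 62*(695/448 + 4) = 62*(2487/448) = 77097/224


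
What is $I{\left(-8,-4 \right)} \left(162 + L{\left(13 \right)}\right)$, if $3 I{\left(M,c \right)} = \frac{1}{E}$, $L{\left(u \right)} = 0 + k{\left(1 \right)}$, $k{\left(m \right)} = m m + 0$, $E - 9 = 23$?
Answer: $\frac{163}{96} \approx 1.6979$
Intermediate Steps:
$E = 32$ ($E = 9 + 23 = 32$)
$k{\left(m \right)} = m^{2}$ ($k{\left(m \right)} = m^{2} + 0 = m^{2}$)
$L{\left(u \right)} = 1$ ($L{\left(u \right)} = 0 + 1^{2} = 0 + 1 = 1$)
$I{\left(M,c \right)} = \frac{1}{96}$ ($I{\left(M,c \right)} = \frac{1}{3 \cdot 32} = \frac{1}{3} \cdot \frac{1}{32} = \frac{1}{96}$)
$I{\left(-8,-4 \right)} \left(162 + L{\left(13 \right)}\right) = \frac{162 + 1}{96} = \frac{1}{96} \cdot 163 = \frac{163}{96}$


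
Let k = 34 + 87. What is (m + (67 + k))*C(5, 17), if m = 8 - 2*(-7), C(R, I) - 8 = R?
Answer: 2730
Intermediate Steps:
C(R, I) = 8 + R
k = 121
m = 22 (m = 8 + 14 = 22)
(m + (67 + k))*C(5, 17) = (22 + (67 + 121))*(8 + 5) = (22 + 188)*13 = 210*13 = 2730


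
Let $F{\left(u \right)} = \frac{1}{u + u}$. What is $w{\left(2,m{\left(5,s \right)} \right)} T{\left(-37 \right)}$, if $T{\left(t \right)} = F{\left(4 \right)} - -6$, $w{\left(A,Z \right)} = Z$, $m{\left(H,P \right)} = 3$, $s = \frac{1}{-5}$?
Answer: $\frac{147}{8} \approx 18.375$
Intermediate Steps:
$s = - \frac{1}{5} \approx -0.2$
$F{\left(u \right)} = \frac{1}{2 u}$
$T{\left(t \right)} = \frac{49}{8}$ ($T{\left(t \right)} = \frac{1}{2 \cdot 4} - -6 = \frac{1}{2} \cdot \frac{1}{4} + 6 = \frac{1}{8} + 6 = \frac{49}{8}$)
$w{\left(2,m{\left(5,s \right)} \right)} T{\left(-37 \right)} = 3 \cdot \frac{49}{8} = \frac{147}{8}$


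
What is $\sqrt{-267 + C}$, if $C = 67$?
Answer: $10 i \sqrt{2} \approx 14.142 i$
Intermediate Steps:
$\sqrt{-267 + C} = \sqrt{-267 + 67} = \sqrt{-200} = 10 i \sqrt{2}$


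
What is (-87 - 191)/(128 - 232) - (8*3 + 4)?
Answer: -1317/52 ≈ -25.327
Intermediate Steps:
(-87 - 191)/(128 - 232) - (8*3 + 4) = -278/(-104) - (24 + 4) = -278*(-1/104) - 1*28 = 139/52 - 28 = -1317/52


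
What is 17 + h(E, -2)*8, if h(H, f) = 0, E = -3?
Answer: 17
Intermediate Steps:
17 + h(E, -2)*8 = 17 + 0*8 = 17 + 0 = 17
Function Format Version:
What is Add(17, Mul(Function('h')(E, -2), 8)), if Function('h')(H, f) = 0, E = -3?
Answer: 17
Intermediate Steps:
Add(17, Mul(Function('h')(E, -2), 8)) = Add(17, Mul(0, 8)) = Add(17, 0) = 17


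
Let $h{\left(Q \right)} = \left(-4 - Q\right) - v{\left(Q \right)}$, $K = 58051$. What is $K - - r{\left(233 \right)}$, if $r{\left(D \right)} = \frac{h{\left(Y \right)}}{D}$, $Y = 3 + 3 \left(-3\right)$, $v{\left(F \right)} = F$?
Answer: $\frac{13525891}{233} \approx 58051.0$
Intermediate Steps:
$Y = -6$ ($Y = 3 - 9 = -6$)
$h{\left(Q \right)} = -4 - 2 Q$ ($h{\left(Q \right)} = \left(-4 - Q\right) - Q = -4 - 2 Q$)
$r{\left(D \right)} = \frac{8}{D}$ ($r{\left(D \right)} = \frac{-4 - -12}{D} = \frac{-4 + 12}{D} = \frac{8}{D}$)
$K - - r{\left(233 \right)} = 58051 - - \frac{8}{233} = 58051 + \frac{8}{233} = \frac{13525891}{233}$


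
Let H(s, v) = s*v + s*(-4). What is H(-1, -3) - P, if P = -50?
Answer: 57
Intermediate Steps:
H(s, v) = -4*s + s*v (H(s, v) = s*v - 4*s = -4*s + s*v)
H(-1, -3) - P = -(-4 - 3) - 1*(-50) = -1*(-7) + 50 = 7 + 50 = 57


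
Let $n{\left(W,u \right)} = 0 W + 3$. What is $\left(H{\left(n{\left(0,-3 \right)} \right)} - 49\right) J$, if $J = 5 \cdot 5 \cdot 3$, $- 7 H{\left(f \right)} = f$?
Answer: $- \frac{25950}{7} \approx -3707.1$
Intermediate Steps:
$n{\left(W,u \right)} = 3$ ($n{\left(W,u \right)} = 0 + 3 = 3$)
$H{\left(f \right)} = - \frac{f}{7}$
$J = 75$ ($J = 25 \cdot 3 = 75$)
$\left(H{\left(n{\left(0,-3 \right)} \right)} - 49\right) J = \left(\left(- \frac{1}{7}\right) 3 - 49\right) 75 = \left(- \frac{3}{7} - 49\right) 75 = \left(- \frac{346}{7}\right) 75 = - \frac{25950}{7}$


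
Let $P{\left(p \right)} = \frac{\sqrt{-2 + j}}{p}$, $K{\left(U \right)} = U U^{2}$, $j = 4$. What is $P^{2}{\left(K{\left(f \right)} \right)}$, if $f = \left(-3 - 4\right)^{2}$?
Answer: $\frac{2}{13841287201} \approx 1.445 \cdot 10^{-10}$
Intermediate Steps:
$f = 49$ ($f = \left(-7\right)^{2} = 49$)
$K{\left(U \right)} = U^{3}$
$P{\left(p \right)} = \frac{\sqrt{2}}{p}$ ($P{\left(p \right)} = \frac{\sqrt{-2 + 4}}{p} = \frac{\sqrt{2}}{p}$)
$P^{2}{\left(K{\left(f \right)} \right)} = \left(\frac{\sqrt{2}}{49^{3}}\right)^{2} = \left(\frac{\sqrt{2}}{117649}\right)^{2} = \frac{2}{13841287201}$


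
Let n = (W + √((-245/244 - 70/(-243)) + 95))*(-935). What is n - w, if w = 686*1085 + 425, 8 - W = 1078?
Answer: 255715 - 935*√1023022155/3294 ≈ 2.4664e+5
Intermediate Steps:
W = -1070 (W = 8 - 1*1078 = 8 - 1078 = -1070)
w = 744735 (w = 744310 + 425 = 744735)
n = 1000450 - 935*√1023022155/3294 (n = (-1070 + √((-245/244 - 70/(-243)) + 95))*(-935) = (-1070 + √((-245*1/244 - 70*(-1/243)) + 95))*(-935) = (-1070 + √((-245/244 + 70/243) + 95))*(-935) = (-1070 + √(-42455/59292 + 95))*(-935) = (-1070 + √(5590285/59292))*(-935) = (-1070 + √1023022155/3294)*(-935) = 1000450 - 935*√1023022155/3294 ≈ 9.9137e+5)
n - w = (1000450 - 935*√1023022155/3294) - 1*744735 = (1000450 - 935*√1023022155/3294) - 744735 = 255715 - 935*√1023022155/3294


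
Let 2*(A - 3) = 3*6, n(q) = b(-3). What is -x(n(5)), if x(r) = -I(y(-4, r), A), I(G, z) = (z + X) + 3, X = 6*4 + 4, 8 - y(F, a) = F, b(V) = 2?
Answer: 43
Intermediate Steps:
y(F, a) = 8 - F
X = 28 (X = 24 + 4 = 28)
n(q) = 2
A = 12 (A = 3 + (3*6)/2 = 3 + (½)*18 = 3 + 9 = 12)
I(G, z) = 31 + z (I(G, z) = (z + 28) + 3 = (28 + z) + 3 = 31 + z)
x(r) = -43 (x(r) = -(31 + 12) = -1*43 = -43)
-x(n(5)) = -1*(-43) = 43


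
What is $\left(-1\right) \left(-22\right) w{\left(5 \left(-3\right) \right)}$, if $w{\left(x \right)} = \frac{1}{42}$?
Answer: $\frac{11}{21} \approx 0.52381$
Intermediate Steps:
$w{\left(x \right)} = \frac{1}{42}$
$\left(-1\right) \left(-22\right) w{\left(5 \left(-3\right) \right)} = \left(-1\right) \left(-22\right) \frac{1}{42} = 22 \cdot \frac{1}{42} = \frac{11}{21}$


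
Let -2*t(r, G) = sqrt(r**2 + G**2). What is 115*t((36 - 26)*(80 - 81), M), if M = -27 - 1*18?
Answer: -575*sqrt(85)/2 ≈ -2650.6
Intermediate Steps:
M = -45 (M = -27 - 18 = -45)
t(r, G) = -sqrt(G**2 + r**2)/2 (t(r, G) = -sqrt(r**2 + G**2)/2 = -sqrt(G**2 + r**2)/2)
115*t((36 - 26)*(80 - 81), M) = 115*(-sqrt((-45)**2 + ((36 - 26)*(80 - 81))**2)/2) = 115*(-sqrt(2025 + (10*(-1))**2)/2) = 115*(-sqrt(2025 + (-10)**2)/2) = 115*(-sqrt(2025 + 100)/2) = 115*(-5*sqrt(85)/2) = -575*sqrt(85)/2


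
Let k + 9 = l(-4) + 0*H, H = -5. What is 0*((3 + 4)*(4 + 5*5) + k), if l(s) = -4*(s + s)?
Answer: 0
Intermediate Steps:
l(s) = -8*s
k = 23 (k = -9 + (-8*(-4) + 0*(-5)) = -9 + (32 + 0) = -9 + 32 = 23)
0*((3 + 4)*(4 + 5*5) + k) = 0*((3 + 4)*(4 + 5*5) + 23) = 0*(7*(4 + 25) + 23) = 0*(7*29 + 23) = 0*(203 + 23) = 0*226 = 0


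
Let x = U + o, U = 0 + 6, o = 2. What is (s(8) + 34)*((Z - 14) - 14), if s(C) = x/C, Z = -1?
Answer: -1015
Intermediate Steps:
U = 6
x = 8 (x = 6 + 2 = 8)
s(C) = 8/C
(s(8) + 34)*((Z - 14) - 14) = (8/8 + 34)*((-1 - 14) - 14) = (8*(⅛) + 34)*(-15 - 14) = (1 + 34)*(-29) = 35*(-29) = -1015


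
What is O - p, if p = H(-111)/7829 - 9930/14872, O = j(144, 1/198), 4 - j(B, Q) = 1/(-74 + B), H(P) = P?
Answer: 9510567273/2037575540 ≈ 4.6676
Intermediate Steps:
j(B, Q) = 4 - 1/(-74 + B)
O = 279/70 (O = (-297 + 4*144)/(-74 + 144) = (-297 + 576)/70 = (1/70)*279 = 279/70 ≈ 3.9857)
p = -39696381/58216444 (p = -111/7829 - 9930/14872 = -111*1/7829 - 9930*1/14872 = -111/7829 - 4965/7436 = -39696381/58216444 ≈ -0.68188)
O - p = 279/70 - 1*(-39696381/58216444) = 279/70 + 39696381/58216444 = 9510567273/2037575540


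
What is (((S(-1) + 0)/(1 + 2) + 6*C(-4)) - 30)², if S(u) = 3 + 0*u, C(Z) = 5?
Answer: 1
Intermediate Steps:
S(u) = 3 (S(u) = 3 + 0 = 3)
(((S(-1) + 0)/(1 + 2) + 6*C(-4)) - 30)² = (((3 + 0)/(1 + 2) + 6*5) - 30)² = ((3/3 + 30) - 30)² = ((3*(⅓) + 30) - 30)² = ((1 + 30) - 30)² = (31 - 30)² = 1² = 1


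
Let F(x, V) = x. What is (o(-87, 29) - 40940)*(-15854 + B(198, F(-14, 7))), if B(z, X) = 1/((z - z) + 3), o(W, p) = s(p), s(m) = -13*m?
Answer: 1965077837/3 ≈ 6.5503e+8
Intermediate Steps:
o(W, p) = -13*p
B(z, X) = 1/3 (B(z, X) = 1/(0 + 3) = 1/3)
(o(-87, 29) - 40940)*(-15854 + B(198, F(-14, 7))) = (-13*29 - 40940)*(-15854 + 1/3) = (-377 - 40940)*(-47561/3) = -41317*(-47561/3) = 1965077837/3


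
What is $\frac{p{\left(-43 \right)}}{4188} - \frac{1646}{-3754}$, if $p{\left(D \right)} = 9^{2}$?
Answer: $\frac{1199587}{2620292} \approx 0.45781$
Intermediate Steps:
$p{\left(D \right)} = 81$
$\frac{p{\left(-43 \right)}}{4188} - \frac{1646}{-3754} = \frac{81}{4188} - \frac{1646}{-3754} = 81 \cdot \frac{1}{4188} - - \frac{823}{1877} = \frac{27}{1396} + \frac{823}{1877} = \frac{1199587}{2620292}$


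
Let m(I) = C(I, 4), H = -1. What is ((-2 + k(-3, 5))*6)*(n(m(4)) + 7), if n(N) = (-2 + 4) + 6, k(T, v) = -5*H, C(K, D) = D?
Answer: 270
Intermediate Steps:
m(I) = 4
k(T, v) = 5 (k(T, v) = -5*(-1) = 5)
n(N) = 8 (n(N) = 2 + 6 = 8)
((-2 + k(-3, 5))*6)*(n(m(4)) + 7) = ((-2 + 5)*6)*(8 + 7) = (3*6)*15 = 18*15 = 270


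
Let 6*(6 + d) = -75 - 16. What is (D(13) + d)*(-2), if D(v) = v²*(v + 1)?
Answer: -14069/3 ≈ -4689.7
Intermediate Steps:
d = -127/6 (d = -6 + (-75 - 16)/6 = -6 + (⅙)*(-91) = -6 - 91/6 = -127/6 ≈ -21.167)
D(v) = v²*(1 + v)
(D(13) + d)*(-2) = (13²*(1 + 13) - 127/6)*(-2) = (169*14 - 127/6)*(-2) = (2366 - 127/6)*(-2) = (14069/6)*(-2) = -14069/3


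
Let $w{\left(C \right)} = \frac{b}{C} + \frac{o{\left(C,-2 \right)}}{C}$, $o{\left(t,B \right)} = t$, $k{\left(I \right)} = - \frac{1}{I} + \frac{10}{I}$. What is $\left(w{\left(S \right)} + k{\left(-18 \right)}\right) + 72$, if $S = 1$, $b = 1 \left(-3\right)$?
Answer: $\frac{139}{2} \approx 69.5$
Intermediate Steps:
$b = -3$
$k{\left(I \right)} = \frac{9}{I}$
$w{\left(C \right)} = 1 - \frac{3}{C}$ ($w{\left(C \right)} = - \frac{3}{C} + \frac{C}{C} = - \frac{3}{C} + 1 = 1 - \frac{3}{C}$)
$\left(w{\left(S \right)} + k{\left(-18 \right)}\right) + 72 = \left(\frac{-3 + 1}{1} + \frac{9}{-18}\right) + 72 = \left(1 \left(-2\right) + 9 \left(- \frac{1}{18}\right)\right) + 72 = \left(-2 - \frac{1}{2}\right) + 72 = - \frac{5}{2} + 72 = \frac{139}{2}$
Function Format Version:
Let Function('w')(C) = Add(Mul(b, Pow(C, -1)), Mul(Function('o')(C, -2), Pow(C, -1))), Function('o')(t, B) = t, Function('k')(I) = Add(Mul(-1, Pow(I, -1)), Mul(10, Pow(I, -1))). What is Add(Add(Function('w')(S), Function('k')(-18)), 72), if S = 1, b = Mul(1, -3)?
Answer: Rational(139, 2) ≈ 69.500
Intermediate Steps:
b = -3
Function('k')(I) = Mul(9, Pow(I, -1))
Function('w')(C) = Add(1, Mul(-3, Pow(C, -1))) (Function('w')(C) = Add(Mul(-3, Pow(C, -1)), Mul(C, Pow(C, -1))) = Add(Mul(-3, Pow(C, -1)), 1) = Add(1, Mul(-3, Pow(C, -1))))
Add(Add(Function('w')(S), Function('k')(-18)), 72) = Add(Add(Mul(Pow(1, -1), Add(-3, 1)), Mul(9, Pow(-18, -1))), 72) = Add(Add(Mul(1, -2), Mul(9, Rational(-1, 18))), 72) = Add(Add(-2, Rational(-1, 2)), 72) = Add(Rational(-5, 2), 72) = Rational(139, 2)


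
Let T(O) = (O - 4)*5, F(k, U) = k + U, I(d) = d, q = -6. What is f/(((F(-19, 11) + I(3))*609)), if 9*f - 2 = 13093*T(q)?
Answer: 218216/9135 ≈ 23.888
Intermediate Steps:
F(k, U) = U + k
T(O) = -20 + 5*O (T(O) = (-4 + O)*5 = -20 + 5*O)
f = -218216/3 (f = 2/9 + (13093*(-20 + 5*(-6)))/9 = 2/9 + (13093*(-20 - 30))/9 = 2/9 + (13093*(-50))/9 = 2/9 + (1/9)*(-654650) = 2/9 - 654650/9 = -218216/3 ≈ -72739.)
f/(((F(-19, 11) + I(3))*609)) = -218216*1/(609*((11 - 19) + 3))/3 = -218216*1/(609*(-8 + 3))/3 = -218216/(3*((-5*609))) = -218216/3/(-3045) = -218216/3*(-1/3045) = 218216/9135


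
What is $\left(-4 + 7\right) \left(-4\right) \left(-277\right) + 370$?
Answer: $3694$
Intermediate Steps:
$\left(-4 + 7\right) \left(-4\right) \left(-277\right) + 370 = 3 \left(-4\right) \left(-277\right) + 370 = \left(-12\right) \left(-277\right) + 370 = 3324 + 370 = 3694$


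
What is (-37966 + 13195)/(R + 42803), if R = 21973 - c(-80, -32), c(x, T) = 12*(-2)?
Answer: -8257/21600 ≈ -0.38227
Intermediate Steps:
c(x, T) = -24
R = 21997 (R = 21973 - 1*(-24) = 21973 + 24 = 21997)
(-37966 + 13195)/(R + 42803) = (-37966 + 13195)/(21997 + 42803) = -24771/64800 = -24771*1/64800 = -8257/21600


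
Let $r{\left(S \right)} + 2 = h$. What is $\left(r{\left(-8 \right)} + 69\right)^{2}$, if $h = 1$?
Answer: $4624$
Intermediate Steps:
$r{\left(S \right)} = -1$ ($r{\left(S \right)} = -2 + 1 = -1$)
$\left(r{\left(-8 \right)} + 69\right)^{2} = \left(-1 + 69\right)^{2} = 68^{2} = 4624$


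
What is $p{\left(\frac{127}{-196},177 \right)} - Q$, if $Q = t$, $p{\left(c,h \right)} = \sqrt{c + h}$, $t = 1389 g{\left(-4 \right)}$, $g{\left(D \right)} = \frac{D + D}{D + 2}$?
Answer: $-5556 + \frac{\sqrt{34565}}{14} \approx -5542.7$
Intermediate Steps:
$g{\left(D \right)} = \frac{2 D}{2 + D}$
$t = 5556$ ($t = 1389 \cdot 2 \left(-4\right) \frac{1}{2 - 4} = 1389 \cdot 2 \left(-4\right) \frac{1}{-2} = 1389 \cdot 2 \left(-4\right) \left(- \frac{1}{2}\right) = 1389 \cdot 4 = 5556$)
$Q = 5556$
$p{\left(\frac{127}{-196},177 \right)} - Q = \sqrt{\frac{127}{-196} + 177} - 5556 = \sqrt{127 \left(- \frac{1}{196}\right) + 177} - 5556 = \sqrt{- \frac{127}{196} + 177} - 5556 = \sqrt{\frac{34565}{196}} - 5556 = \frac{\sqrt{34565}}{14} - 5556 = -5556 + \frac{\sqrt{34565}}{14}$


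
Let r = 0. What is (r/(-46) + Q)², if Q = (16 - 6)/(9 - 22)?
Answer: 100/169 ≈ 0.59172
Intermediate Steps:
Q = -10/13 (Q = 10/(-13) = 10*(-1/13) = -10/13 ≈ -0.76923)
(r/(-46) + Q)² = (0/(-46) - 10/13)² = (0*(-1/46) - 10/13)² = (0 - 10/13)² = (-10/13)² = 100/169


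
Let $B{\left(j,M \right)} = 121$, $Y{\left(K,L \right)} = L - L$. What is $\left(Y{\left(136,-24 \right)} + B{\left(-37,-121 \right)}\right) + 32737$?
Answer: $32858$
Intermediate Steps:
$Y{\left(K,L \right)} = 0$
$\left(Y{\left(136,-24 \right)} + B{\left(-37,-121 \right)}\right) + 32737 = \left(0 + 121\right) + 32737 = 121 + 32737 = 32858$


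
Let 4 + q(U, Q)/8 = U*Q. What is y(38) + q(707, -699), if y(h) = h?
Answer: -3953538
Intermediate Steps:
q(U, Q) = -32 + 8*Q*U (q(U, Q) = -32 + 8*(U*Q) = -32 + 8*(Q*U) = -32 + 8*Q*U)
y(38) + q(707, -699) = 38 + (-32 + 8*(-699)*707) = 38 + (-32 - 3953544) = 38 - 3953576 = -3953538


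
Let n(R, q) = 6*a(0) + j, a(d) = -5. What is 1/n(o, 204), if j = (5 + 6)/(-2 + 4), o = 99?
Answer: -2/49 ≈ -0.040816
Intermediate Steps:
j = 11/2 ≈ 5.5000
n(R, q) = -49/2 (n(R, q) = 6*(-5) + 11/2 = -30 + 11/2 = -49/2)
1/n(o, 204) = 1/(-49/2) = -2/49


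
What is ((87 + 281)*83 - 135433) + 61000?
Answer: -43889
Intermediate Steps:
((87 + 281)*83 - 135433) + 61000 = (368*83 - 135433) + 61000 = (30544 - 135433) + 61000 = -104889 + 61000 = -43889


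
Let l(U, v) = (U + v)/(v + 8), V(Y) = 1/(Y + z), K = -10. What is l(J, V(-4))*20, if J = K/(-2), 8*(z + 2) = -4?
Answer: 210/17 ≈ 12.353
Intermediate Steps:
z = -5/2 (z = -2 + (⅛)*(-4) = -2 - ½ = -5/2 ≈ -2.5000)
J = 5 (J = -10/(-2) = -10*(-½) = 5)
V(Y) = 1/(-5/2 + Y) (V(Y) = 1/(Y - 5/2) = 1/(-5/2 + Y))
l(U, v) = (U + v)/(8 + v)
l(J, V(-4))*20 = ((5 + 2/(-5 + 2*(-4)))/(8 + 2/(-5 + 2*(-4))))*20 = ((5 + 2/(-5 - 8))/(8 + 2/(-5 - 8)))*20 = ((5 + 2/(-13))/(8 + 2/(-13)))*20 = ((5 + 2*(-1/13))/(8 + 2*(-1/13)))*20 = ((5 - 2/13)/(8 - 2/13))*20 = ((63/13)/(102/13))*20 = ((13/102)*(63/13))*20 = (21/34)*20 = 210/17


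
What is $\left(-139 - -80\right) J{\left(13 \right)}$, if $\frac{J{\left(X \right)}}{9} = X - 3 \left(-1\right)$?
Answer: $-8496$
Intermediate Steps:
$J{\left(X \right)} = 27 + 9 X$ ($J{\left(X \right)} = 9 \left(X - 3 \left(-1\right)\right) = 9 \left(X - -3\right) = 9 \left(X + 3\right) = 9 \left(3 + X\right) = 27 + 9 X$)
$\left(-139 - -80\right) J{\left(13 \right)} = \left(-139 - -80\right) \left(27 + 9 \cdot 13\right) = \left(-139 + 80\right) \left(27 + 117\right) = \left(-59\right) 144 = -8496$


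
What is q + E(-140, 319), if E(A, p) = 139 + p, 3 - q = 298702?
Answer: -298241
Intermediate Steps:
q = -298699 (q = 3 - 1*298702 = 3 - 298702 = -298699)
q + E(-140, 319) = -298699 + (139 + 319) = -298699 + 458 = -298241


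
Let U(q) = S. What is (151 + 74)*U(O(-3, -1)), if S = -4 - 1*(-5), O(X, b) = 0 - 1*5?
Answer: 225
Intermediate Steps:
O(X, b) = -5 (O(X, b) = 0 - 5 = -5)
S = 1 (S = -4 + 5 = 1)
U(q) = 1
(151 + 74)*U(O(-3, -1)) = (151 + 74)*1 = 225*1 = 225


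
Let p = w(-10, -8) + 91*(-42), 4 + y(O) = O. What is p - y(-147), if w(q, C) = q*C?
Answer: -3591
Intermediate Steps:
w(q, C) = C*q
y(O) = -4 + O
p = -3742 (p = -8*(-10) + 91*(-42) = 80 - 3822 = -3742)
p - y(-147) = -3742 - (-4 - 147) = -3742 - 1*(-151) = -3742 + 151 = -3591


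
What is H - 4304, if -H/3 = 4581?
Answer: -18047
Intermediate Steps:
H = -13743 (H = -3*4581 = -13743)
H - 4304 = -13743 - 4304 = -18047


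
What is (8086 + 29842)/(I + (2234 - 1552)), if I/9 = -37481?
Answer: -37928/336647 ≈ -0.11266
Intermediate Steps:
I = -337329 (I = 9*(-37481) = -337329)
(8086 + 29842)/(I + (2234 - 1552)) = (8086 + 29842)/(-337329 + (2234 - 1552)) = 37928/(-337329 + 682) = 37928/(-336647) = 37928*(-1/336647) = -37928/336647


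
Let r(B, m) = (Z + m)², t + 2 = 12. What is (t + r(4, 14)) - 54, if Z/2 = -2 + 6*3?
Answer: 2072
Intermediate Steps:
t = 10 (t = -2 + 12 = 10)
Z = 32 (Z = 2*(-2 + 6*3) = 2*(-2 + 18) = 2*16 = 32)
r(B, m) = (32 + m)²
(t + r(4, 14)) - 54 = (10 + (32 + 14)²) - 54 = (10 + 46²) - 54 = (10 + 2116) - 54 = 2126 - 54 = 2072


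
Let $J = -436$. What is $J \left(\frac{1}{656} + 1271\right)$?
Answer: $- \frac{90881693}{164} \approx -5.5416 \cdot 10^{5}$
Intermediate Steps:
$J \left(\frac{1}{656} + 1271\right) = - 436 \left(\frac{1}{656} + 1271\right) = \left(-436\right) \frac{833777}{656} = - \frac{90881693}{164}$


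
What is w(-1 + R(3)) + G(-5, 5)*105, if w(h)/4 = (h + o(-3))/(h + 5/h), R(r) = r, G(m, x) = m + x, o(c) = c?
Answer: -8/9 ≈ -0.88889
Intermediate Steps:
w(h) = 4*(-3 + h)/(h + 5/h) (w(h) = 4*((h - 3)/(h + 5/h)) = 4*((-3 + h)/(h + 5/h)) = 4*(-3 + h)/(h + 5/h))
w(-1 + R(3)) + G(-5, 5)*105 = 4*(-1 + 3)*(-3 + (-1 + 3))/(5 + (-1 + 3)²) + (-5 + 5)*105 = 4*2*(-3 + 2)/(5 + 2²) + 0*105 = 4*2*(-1)/(5 + 4) + 0 = 4*2*(-1)/9 + 0 = 4*2*(⅑)*(-1) + 0 = -8/9 + 0 = -8/9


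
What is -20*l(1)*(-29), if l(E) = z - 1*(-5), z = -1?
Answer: 2320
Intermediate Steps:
l(E) = 4 (l(E) = -1 - 1*(-5) = -1 + 5 = 4)
-20*l(1)*(-29) = -20*4*(-29) = -80*(-29) = 2320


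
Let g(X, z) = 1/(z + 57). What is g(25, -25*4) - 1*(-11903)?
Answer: 511828/43 ≈ 11903.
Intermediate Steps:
g(X, z) = 1/(57 + z)
g(25, -25*4) - 1*(-11903) = 1/(57 - 25*4) - 1*(-11903) = 1/(57 - 100) + 11903 = 1/(-43) + 11903 = -1/43 + 11903 = 511828/43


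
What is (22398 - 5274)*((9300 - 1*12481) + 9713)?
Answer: 111853968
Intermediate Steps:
(22398 - 5274)*((9300 - 1*12481) + 9713) = 17124*((9300 - 12481) + 9713) = 17124*(-3181 + 9713) = 17124*6532 = 111853968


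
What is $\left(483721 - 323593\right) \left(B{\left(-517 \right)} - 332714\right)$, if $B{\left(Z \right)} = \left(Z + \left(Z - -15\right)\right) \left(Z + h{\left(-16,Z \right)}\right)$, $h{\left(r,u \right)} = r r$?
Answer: $-10689344640$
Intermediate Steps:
$h{\left(r,u \right)} = r^{2}$
$B{\left(Z \right)} = \left(15 + 2 Z\right) \left(256 + Z\right)$ ($B{\left(Z \right)} = \left(Z + \left(Z - -15\right)\right) \left(Z + \left(-16\right)^{2}\right) = \left(Z + \left(Z + 15\right)\right) \left(Z + 256\right) = \left(Z + \left(15 + Z\right)\right) \left(256 + Z\right) = \left(15 + 2 Z\right) \left(256 + Z\right)$)
$\left(483721 - 323593\right) \left(B{\left(-517 \right)} - 332714\right) = \left(483721 - 323593\right) \left(\left(3840 + 2 \left(-517\right)^{2} + 527 \left(-517\right)\right) - 332714\right) = 160128 \left(\left(3840 + 2 \cdot 267289 - 272459\right) - 332714\right) = 160128 \left(\left(3840 + 534578 - 272459\right) - 332714\right) = 160128 \left(265959 - 332714\right) = 160128 \left(-66755\right) = -10689344640$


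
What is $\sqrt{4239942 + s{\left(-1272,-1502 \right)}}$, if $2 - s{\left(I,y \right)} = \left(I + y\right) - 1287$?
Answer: $\sqrt{4244005} \approx 2060.1$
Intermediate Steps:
$s{\left(I,y \right)} = 1289 - I - y$ ($s{\left(I,y \right)} = 2 - \left(\left(I + y\right) - 1287\right) = 2 - \left(-1287 + I + y\right) = 1289 - I - y$)
$\sqrt{4239942 + s{\left(-1272,-1502 \right)}} = \sqrt{4239942 - -4063} = \sqrt{4239942 + \left(1289 + 1272 + 1502\right)} = \sqrt{4239942 + 4063} = \sqrt{4244005}$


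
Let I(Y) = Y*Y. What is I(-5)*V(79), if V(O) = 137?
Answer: 3425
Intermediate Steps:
I(Y) = Y**2
I(-5)*V(79) = (-5)**2*137 = 25*137 = 3425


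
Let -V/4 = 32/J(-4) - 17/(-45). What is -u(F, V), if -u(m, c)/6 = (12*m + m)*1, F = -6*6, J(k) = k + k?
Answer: -2808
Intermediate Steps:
J(k) = 2*k
V = 652/45 (V = -4*(32/((2*(-4))) - 17/(-45)) = -4*(32/(-8) - 17*(-1/45)) = -4*(32*(-⅛) + 17/45) = -4*(-4 + 17/45) = -4*(-163/45) = 652/45 ≈ 14.489)
F = -36
u(m, c) = -78*m (u(m, c) = -6*(12*m + m) = -6*13*m = -78*m)
-u(F, V) = -(-78)*(-36) = -1*2808 = -2808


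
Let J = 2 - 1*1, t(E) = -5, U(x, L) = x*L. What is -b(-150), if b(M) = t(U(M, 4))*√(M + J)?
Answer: 5*I*√149 ≈ 61.033*I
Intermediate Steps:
U(x, L) = L*x
J = 1 (J = 2 - 1 = 1)
b(M) = -5*√(1 + M) (b(M) = -5*√(M + 1) = -5*√(1 + M))
-b(-150) = -(-5)*√(1 - 150) = -(-5)*√(-149) = -(-5)*I*√149 = 5*I*√149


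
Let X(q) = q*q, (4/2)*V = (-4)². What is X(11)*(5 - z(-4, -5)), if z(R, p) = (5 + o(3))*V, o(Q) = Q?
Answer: -7139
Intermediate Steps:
V = 8 (V = (½)*(-4)² = (½)*16 = 8)
X(q) = q²
z(R, p) = 64 (z(R, p) = (5 + 3)*8 = 8*8 = 64)
X(11)*(5 - z(-4, -5)) = 11²*(5 - 1*64) = 121*(5 - 64) = 121*(-59) = -7139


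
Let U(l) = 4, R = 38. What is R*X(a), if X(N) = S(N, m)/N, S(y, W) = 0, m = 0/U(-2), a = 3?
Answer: 0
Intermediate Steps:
m = 0 (m = 0/4 = 0*(1/4) = 0)
X(N) = 0 (X(N) = 0/N = 0)
R*X(a) = 38*0 = 0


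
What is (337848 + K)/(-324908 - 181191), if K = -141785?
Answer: -196063/506099 ≈ -0.38740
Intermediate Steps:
(337848 + K)/(-324908 - 181191) = (337848 - 141785)/(-324908 - 181191) = 196063/(-506099) = 196063*(-1/506099) = -196063/506099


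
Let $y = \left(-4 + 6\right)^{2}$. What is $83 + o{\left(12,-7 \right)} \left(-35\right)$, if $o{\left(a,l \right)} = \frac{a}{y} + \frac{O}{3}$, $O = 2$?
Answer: $- \frac{136}{3} \approx -45.333$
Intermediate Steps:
$y = 4$ ($y = 2^{2} = 4$)
$o{\left(a,l \right)} = \frac{2}{3} + \frac{a}{4}$ ($o{\left(a,l \right)} = \frac{a}{4} + \frac{2}{3} = \frac{2}{3} + \frac{a}{4}$)
$83 + o{\left(12,-7 \right)} \left(-35\right) = 83 + \left(\frac{2}{3} + \frac{1}{4} \cdot 12\right) \left(-35\right) = 83 + \left(\frac{2}{3} + 3\right) \left(-35\right) = 83 + \frac{11}{3} \left(-35\right) = 83 - \frac{385}{3} = - \frac{136}{3}$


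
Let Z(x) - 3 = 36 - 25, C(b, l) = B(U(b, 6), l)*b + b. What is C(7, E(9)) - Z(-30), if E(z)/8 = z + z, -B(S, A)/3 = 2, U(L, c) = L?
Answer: -49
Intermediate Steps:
B(S, A) = -6 (B(S, A) = -3*2 = -6)
E(z) = 16*z (E(z) = 8*(z + z) = 8*(2*z) = 16*z)
C(b, l) = -5*b (C(b, l) = -6*b + b = -5*b)
Z(x) = 14 (Z(x) = 3 + (36 - 25) = 3 + 11 = 14)
C(7, E(9)) - Z(-30) = -5*7 - 1*14 = -35 - 14 = -49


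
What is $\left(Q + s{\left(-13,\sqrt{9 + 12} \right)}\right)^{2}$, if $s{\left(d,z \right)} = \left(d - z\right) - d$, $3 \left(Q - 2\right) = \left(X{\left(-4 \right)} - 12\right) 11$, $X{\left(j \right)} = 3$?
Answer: $\left(31 + \sqrt{21}\right)^{2} \approx 1266.1$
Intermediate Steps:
$Q = -31$ ($Q = 2 + \frac{\left(3 - 12\right) 11}{3} = 2 + \frac{\left(-9\right) 11}{3} = 2 + \frac{1}{3} \left(-99\right) = 2 - 33 = -31$)
$s{\left(d,z \right)} = - z$
$\left(Q + s{\left(-13,\sqrt{9 + 12} \right)}\right)^{2} = \left(-31 - \sqrt{9 + 12}\right)^{2} = \left(-31 - \sqrt{21}\right)^{2}$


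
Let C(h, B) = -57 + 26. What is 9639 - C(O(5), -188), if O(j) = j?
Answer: 9670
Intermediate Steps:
C(h, B) = -31
9639 - C(O(5), -188) = 9639 - 1*(-31) = 9639 + 31 = 9670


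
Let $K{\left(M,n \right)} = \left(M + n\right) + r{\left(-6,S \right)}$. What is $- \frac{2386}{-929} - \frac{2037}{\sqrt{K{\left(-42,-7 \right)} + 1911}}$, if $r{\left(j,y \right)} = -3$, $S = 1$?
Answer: $\frac{2386}{929} - \frac{2037 \sqrt{11}}{143} \approx -44.676$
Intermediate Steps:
$K{\left(M,n \right)} = -3 + M + n$ ($K{\left(M,n \right)} = \left(M + n\right) - 3 = -3 + M + n$)
$- \frac{2386}{-929} - \frac{2037}{\sqrt{K{\left(-42,-7 \right)} + 1911}} = - \frac{2386}{-929} - \frac{2037}{\sqrt{\left(-3 - 42 - 7\right) + 1911}} = \left(-2386\right) \left(- \frac{1}{929}\right) - \frac{2037}{\sqrt{-52 + 1911}} = \frac{2386}{929} - \frac{2037}{\sqrt{1859}} = \frac{2386}{929} - \frac{2037}{13 \sqrt{11}} = \frac{2386}{929} - 2037 \frac{\sqrt{11}}{143} = \frac{2386}{929} - \frac{2037 \sqrt{11}}{143}$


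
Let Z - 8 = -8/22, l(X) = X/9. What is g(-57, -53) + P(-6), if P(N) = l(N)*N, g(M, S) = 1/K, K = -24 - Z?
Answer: 1381/348 ≈ 3.9684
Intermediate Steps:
l(X) = X/9 (l(X) = X*(⅑) = X/9)
Z = 84/11 (Z = 8 - 8/22 = 8 - 8*1/22 = 8 - 4/11 = 84/11 ≈ 7.6364)
K = -348/11 (K = -24 - 1*84/11 = -24 - 84/11 = -348/11 ≈ -31.636)
g(M, S) = -11/348 (g(M, S) = 1/(-348/11) = -11/348)
P(N) = N²/9 (P(N) = (N/9)*N = N²/9)
g(-57, -53) + P(-6) = -11/348 + (⅑)*(-6)² = -11/348 + (⅑)*36 = -11/348 + 4 = 1381/348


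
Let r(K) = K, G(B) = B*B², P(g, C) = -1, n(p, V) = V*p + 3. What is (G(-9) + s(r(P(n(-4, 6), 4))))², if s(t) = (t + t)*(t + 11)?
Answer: 561001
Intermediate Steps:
n(p, V) = 3 + V*p
G(B) = B³
s(t) = 2*t*(11 + t) (s(t) = (2*t)*(11 + t) = 2*t*(11 + t))
(G(-9) + s(r(P(n(-4, 6), 4))))² = ((-9)³ + 2*(-1)*(11 - 1))² = (-729 + 2*(-1)*10)² = (-729 - 20)² = (-749)² = 561001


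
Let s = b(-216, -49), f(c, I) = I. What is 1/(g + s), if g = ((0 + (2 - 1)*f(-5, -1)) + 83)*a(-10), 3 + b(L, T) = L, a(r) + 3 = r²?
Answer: 1/7735 ≈ 0.00012928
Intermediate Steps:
a(r) = -3 + r²
b(L, T) = -3 + L
s = -219 (s = -3 - 216 = -219)
g = 7954 (g = ((0 + (2 - 1)*(-1)) + 83)*(-3 + (-10)²) = ((0 + 1*(-1)) + 83)*(-3 + 100) = ((0 - 1) + 83)*97 = (-1 + 83)*97 = 82*97 = 7954)
1/(g + s) = 1/(7954 - 219) = 1/7735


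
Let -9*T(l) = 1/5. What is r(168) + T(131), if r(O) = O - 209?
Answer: -1846/45 ≈ -41.022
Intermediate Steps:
r(O) = -209 + O
T(l) = -1/45 (T(l) = -1/9/5 = -1/9*1/5 = -1/45)
r(168) + T(131) = (-209 + 168) - 1/45 = -41 - 1/45 = -1846/45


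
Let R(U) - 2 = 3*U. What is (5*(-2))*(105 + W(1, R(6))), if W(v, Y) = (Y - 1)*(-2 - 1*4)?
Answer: 90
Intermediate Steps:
R(U) = 2 + 3*U
W(v, Y) = 6 - 6*Y (W(v, Y) = (-1 + Y)*(-2 - 4) = (-1 + Y)*(-6) = 6 - 6*Y)
(5*(-2))*(105 + W(1, R(6))) = (5*(-2))*(105 + (6 - 6*(2 + 3*6))) = -10*(105 + (6 - 6*(2 + 18))) = -10*(105 + (6 - 6*20)) = -10*(105 + (6 - 120)) = -10*(105 - 114) = -10*(-9) = 90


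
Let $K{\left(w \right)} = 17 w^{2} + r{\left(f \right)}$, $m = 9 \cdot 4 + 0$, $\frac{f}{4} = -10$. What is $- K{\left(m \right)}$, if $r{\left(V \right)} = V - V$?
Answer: $-22032$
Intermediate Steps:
$f = -40$ ($f = 4 \left(-10\right) = -40$)
$m = 36$ ($m = 36 + 0 = 36$)
$r{\left(V \right)} = 0$
$K{\left(w \right)} = 17 w^{2}$ ($K{\left(w \right)} = 17 w^{2} + 0 = 17 w^{2}$)
$- K{\left(m \right)} = - 17 \cdot 36^{2} = - 17 \cdot 1296 = \left(-1\right) 22032 = -22032$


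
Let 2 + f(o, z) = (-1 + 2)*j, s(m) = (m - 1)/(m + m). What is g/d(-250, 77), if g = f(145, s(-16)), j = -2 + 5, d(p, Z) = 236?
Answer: 1/236 ≈ 0.0042373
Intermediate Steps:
j = 3
s(m) = (-1 + m)/(2*m) (s(m) = (-1 + m)/((2*m)) = (-1 + m)*(1/(2*m)) = (-1 + m)/(2*m))
f(o, z) = 1 (f(o, z) = -2 + (-1 + 2)*3 = -2 + 1*3 = -2 + 3 = 1)
g = 1
g/d(-250, 77) = 1/236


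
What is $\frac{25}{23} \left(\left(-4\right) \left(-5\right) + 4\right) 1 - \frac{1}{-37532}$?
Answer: $\frac{22519223}{863236} \approx 26.087$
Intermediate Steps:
$\frac{25}{23} \left(\left(-4\right) \left(-5\right) + 4\right) 1 - \frac{1}{-37532} = 25 \cdot \frac{1}{23} \left(20 + 4\right) 1 - - \frac{1}{37532} = \frac{25}{23} \cdot 24 \cdot 1 + \frac{1}{37532} = \frac{600}{23} \cdot 1 + \frac{1}{37532} = \frac{600}{23} + \frac{1}{37532} = \frac{22519223}{863236}$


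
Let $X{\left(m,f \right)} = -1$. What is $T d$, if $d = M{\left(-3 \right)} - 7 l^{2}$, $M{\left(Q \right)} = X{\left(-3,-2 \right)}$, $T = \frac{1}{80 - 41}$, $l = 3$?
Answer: $- \frac{64}{39} \approx -1.641$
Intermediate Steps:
$T = \frac{1}{39} \approx 0.025641$
$M{\left(Q \right)} = -1$
$d = -64$ ($d = -1 - 7 \cdot 3^{2} = -1 - 63 = -64$)
$T d = \frac{1}{39} \left(-64\right) = - \frac{64}{39}$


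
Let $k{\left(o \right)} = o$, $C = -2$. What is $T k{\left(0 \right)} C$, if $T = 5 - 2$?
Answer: $0$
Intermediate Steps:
$T = 3$
$T k{\left(0 \right)} C = 3 \cdot 0 \left(-2\right) = 0 \left(-2\right) = 0$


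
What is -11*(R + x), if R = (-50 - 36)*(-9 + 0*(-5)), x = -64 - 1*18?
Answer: -7612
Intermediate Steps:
x = -82 (x = -64 - 18 = -82)
R = 774 (R = -86*(-9 + 0) = -86*(-9) = 774)
-11*(R + x) = -11*(774 - 82) = -11*692 = -7612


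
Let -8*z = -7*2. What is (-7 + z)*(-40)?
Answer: 210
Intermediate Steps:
z = 7/4 (z = -(-7)*2/8 = -⅛*(-14) = 7/4 ≈ 1.7500)
(-7 + z)*(-40) = (-7 + 7/4)*(-40) = -21/4*(-40) = 210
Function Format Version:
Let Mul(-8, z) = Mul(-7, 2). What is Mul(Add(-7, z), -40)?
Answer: 210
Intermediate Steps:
z = Rational(7, 4) (z = Mul(Rational(-1, 8), Mul(-7, 2)) = Mul(Rational(-1, 8), -14) = Rational(7, 4) ≈ 1.7500)
Mul(Add(-7, z), -40) = Mul(Add(-7, Rational(7, 4)), -40) = Mul(Rational(-21, 4), -40) = 210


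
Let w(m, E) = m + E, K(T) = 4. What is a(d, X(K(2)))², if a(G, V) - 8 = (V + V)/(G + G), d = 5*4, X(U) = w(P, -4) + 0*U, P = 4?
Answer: 64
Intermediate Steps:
w(m, E) = E + m
X(U) = 0 (X(U) = (-4 + 4) + 0*U = 0 + 0 = 0)
d = 20
a(G, V) = 8 + V/G (a(G, V) = 8 + (V + V)/(G + G) = 8 + (2*V)/((2*G)) = 8 + (2*V)*(1/(2*G)) = 8 + V/G)
a(d, X(K(2)))² = (8 + 0/20)² = (8 + 0*(1/20))² = (8 + 0)² = 8² = 64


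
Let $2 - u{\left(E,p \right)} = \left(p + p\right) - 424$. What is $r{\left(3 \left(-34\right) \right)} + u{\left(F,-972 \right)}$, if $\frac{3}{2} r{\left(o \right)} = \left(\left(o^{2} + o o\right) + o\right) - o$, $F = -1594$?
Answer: $16242$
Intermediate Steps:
$u{\left(E,p \right)} = 426 - 2 p$ ($u{\left(E,p \right)} = 2 - \left(\left(p + p\right) - 424\right) = 2 - \left(2 p - 424\right) = 2 - \left(-424 + 2 p\right) = 426 - 2 p$)
$r{\left(o \right)} = \frac{4 o^{2}}{3}$ ($r{\left(o \right)} = \frac{2 \left(\left(\left(o^{2} + o o\right) + o\right) - o\right)}{3} = \frac{2 \left(\left(\left(o^{2} + o^{2}\right) + o\right) - o\right)}{3} = \frac{2 \left(\left(2 o^{2} + o\right) - o\right)}{3} = \frac{2 \left(\left(o + 2 o^{2}\right) - o\right)}{3} = \frac{2 \cdot 2 o^{2}}{3} = \frac{4 o^{2}}{3}$)
$r{\left(3 \left(-34\right) \right)} + u{\left(F,-972 \right)} = \frac{4 \left(3 \left(-34\right)\right)^{2}}{3} + \left(426 - -1944\right) = \frac{4 \left(-102\right)^{2}}{3} + \left(426 + 1944\right) = \frac{4}{3} \cdot 10404 + 2370 = 13872 + 2370 = 16242$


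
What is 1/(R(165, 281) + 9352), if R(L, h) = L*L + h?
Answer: 1/36858 ≈ 2.7131e-5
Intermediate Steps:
R(L, h) = h + L**2 (R(L, h) = L**2 + h = h + L**2)
1/(R(165, 281) + 9352) = 1/((281 + 165**2) + 9352) = 1/((281 + 27225) + 9352) = 1/(27506 + 9352) = 1/36858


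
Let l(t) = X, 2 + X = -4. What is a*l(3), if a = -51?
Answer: 306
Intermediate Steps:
X = -6 (X = -2 - 4 = -6)
l(t) = -6
a*l(3) = -51*(-6) = 306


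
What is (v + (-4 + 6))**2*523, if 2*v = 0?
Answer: 2092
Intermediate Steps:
v = 0 (v = (1/2)*0 = 0)
(v + (-4 + 6))**2*523 = (0 + (-4 + 6))**2*523 = (0 + 2)**2*523 = 2**2*523 = 4*523 = 2092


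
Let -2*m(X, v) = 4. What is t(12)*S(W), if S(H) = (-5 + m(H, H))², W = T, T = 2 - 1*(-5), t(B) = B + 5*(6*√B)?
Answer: 588 + 2940*√3 ≈ 5680.2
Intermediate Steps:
t(B) = B + 30*√B
m(X, v) = -2 (m(X, v) = -½*4 = -2)
T = 7 (T = 2 + 5 = 7)
W = 7
S(H) = 49 (S(H) = (-5 - 2)² = (-7)² = 49)
t(12)*S(W) = (12 + 30*√12)*49 = (12 + 30*(2*√3))*49 = (12 + 60*√3)*49 = 588 + 2940*√3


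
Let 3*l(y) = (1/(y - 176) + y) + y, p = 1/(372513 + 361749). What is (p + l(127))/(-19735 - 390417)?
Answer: -1015321193/4918930787792 ≈ -0.00020641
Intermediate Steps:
p = 1/734262 ≈ 1.3619e-6
l(y) = 1/(3*(-176 + y)) + 2*y/3 (l(y) = ((1/(y - 176) + y) + y)/3 = ((1/(-176 + y) + y) + y)/3 = ((y + 1/(-176 + y)) + y)/3 = (1/(-176 + y) + 2*y)/3 = 1/(3*(-176 + y)) + 2*y/3)
(p + l(127))/(-19735 - 390417) = (1/734262 + (1 - 352*127 + 2*127**2)/(3*(-176 + 127)))/(-19735 - 390417) = (1/734262 + (1/3)*(1 - 44704 + 2*16129)/(-49))/(-410152) = (1/734262 + (1/3)*(-1/49)*(1 - 44704 + 32258))*(-1/410152) = (1/734262 + (1/3)*(-1/49)*(-12445))*(-1/410152) = (1/734262 + 12445/147)*(-1/410152) = (1015321193/11992946)*(-1/410152) = -1015321193/4918930787792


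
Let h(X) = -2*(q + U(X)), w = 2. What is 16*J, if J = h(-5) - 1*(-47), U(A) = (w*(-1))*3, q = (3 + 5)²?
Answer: -1104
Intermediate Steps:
q = 64 (q = 8² = 64)
U(A) = -6 (U(A) = (2*(-1))*3 = -2*3 = -6)
h(X) = -116 (h(X) = -2*(64 - 6) = -2*58 = -116)
J = -69 (J = -116 - 1*(-47) = -116 + 47 = -69)
16*J = 16*(-69) = -1104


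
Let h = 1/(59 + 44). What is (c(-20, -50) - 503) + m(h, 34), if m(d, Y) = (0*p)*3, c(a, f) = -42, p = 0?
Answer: -545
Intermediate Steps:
h = 1/103 ≈ 0.0097087
m(d, Y) = 0 (m(d, Y) = (0*0)*3 = 0*3 = 0)
(c(-20, -50) - 503) + m(h, 34) = (-42 - 503) + 0 = -545 + 0 = -545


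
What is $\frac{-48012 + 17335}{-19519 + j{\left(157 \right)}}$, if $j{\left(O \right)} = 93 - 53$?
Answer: $\frac{30677}{19479} \approx 1.5749$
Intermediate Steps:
$j{\left(O \right)} = 40$
$\frac{-48012 + 17335}{-19519 + j{\left(157 \right)}} = \frac{-48012 + 17335}{-19519 + 40} = - \frac{30677}{-19479} = \left(-30677\right) \left(- \frac{1}{19479}\right) = \frac{30677}{19479}$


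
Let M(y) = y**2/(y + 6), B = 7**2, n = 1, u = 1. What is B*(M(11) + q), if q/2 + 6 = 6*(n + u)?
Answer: 15925/17 ≈ 936.76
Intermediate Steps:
q = 12 (q = -12 + 2*(6*(1 + 1)) = -12 + 2*(6*2) = -12 + 2*12 = -12 + 24 = 12)
B = 49
M(y) = y**2/(6 + y)
B*(M(11) + q) = 49*(11**2/(6 + 11) + 12) = 49*(121/17 + 12) = 49*(325/17) = 15925/17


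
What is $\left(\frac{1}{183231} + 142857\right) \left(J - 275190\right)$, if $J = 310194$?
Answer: $\frac{305419595734624}{61077} \approx 5.0006 \cdot 10^{9}$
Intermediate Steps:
$\left(\frac{1}{183231} + 142857\right) \left(J - 275190\right) = \left(\frac{1}{183231} + 142857\right) \left(310194 - 275190\right) = \left(\frac{1}{183231} + 142857\right) 35004 = \frac{26175830968}{183231} \cdot 35004 = \frac{305419595734624}{61077}$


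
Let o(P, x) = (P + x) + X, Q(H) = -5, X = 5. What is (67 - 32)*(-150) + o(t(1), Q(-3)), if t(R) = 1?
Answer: -5249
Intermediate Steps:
o(P, x) = 5 + P + x (o(P, x) = (P + x) + 5 = 5 + P + x)
(67 - 32)*(-150) + o(t(1), Q(-3)) = (67 - 32)*(-150) + (5 + 1 - 5) = 35*(-150) + 1 = -5250 + 1 = -5249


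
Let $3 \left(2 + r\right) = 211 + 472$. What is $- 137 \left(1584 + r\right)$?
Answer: $- \frac{743773}{3} \approx -2.4792 \cdot 10^{5}$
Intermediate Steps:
$r = \frac{677}{3}$ ($r = -2 + \frac{211 + 472}{3} = -2 + \frac{1}{3} \cdot 683 = -2 + \frac{683}{3} = \frac{677}{3} \approx 225.67$)
$- 137 \left(1584 + r\right) = - 137 \left(1584 + \frac{677}{3}\right) = \left(-137\right) \frac{5429}{3} = - \frac{743773}{3}$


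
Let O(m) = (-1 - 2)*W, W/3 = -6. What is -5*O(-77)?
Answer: -270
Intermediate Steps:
W = -18 (W = 3*(-6) = -18)
O(m) = 54 (O(m) = (-1 - 2)*(-18) = -3*(-18) = 54)
-5*O(-77) = -5*54 = -270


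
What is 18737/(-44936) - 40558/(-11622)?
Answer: 19570157/6368856 ≈ 3.0728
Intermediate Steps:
18737/(-44936) - 40558/(-11622) = 18737*(-1/44936) - 40558*(-1/11622) = -457/1096 + 20279/5811 = 19570157/6368856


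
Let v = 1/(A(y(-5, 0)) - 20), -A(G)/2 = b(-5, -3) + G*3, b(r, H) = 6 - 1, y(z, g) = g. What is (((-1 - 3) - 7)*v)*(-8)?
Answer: -44/15 ≈ -2.9333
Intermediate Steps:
b(r, H) = 5
A(G) = -10 - 6*G (A(G) = -2*(5 + G*3) = -2*(5 + 3*G) = -10 - 6*G)
v = -1/30 (v = 1/((-10 - 6*0) - 20) = 1/((-10 + 0) - 20) = 1/(-10 - 20) = 1/(-30) = -1/30 ≈ -0.033333)
(((-1 - 3) - 7)*v)*(-8) = (((-1 - 3) - 7)*(-1/30))*(-8) = ((-4 - 7)*(-1/30))*(-8) = -11*(-1/30)*(-8) = (11/30)*(-8) = -44/15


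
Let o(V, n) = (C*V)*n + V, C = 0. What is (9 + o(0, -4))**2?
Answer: 81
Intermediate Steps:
o(V, n) = V (o(V, n) = (0*V)*n + V = 0*n + V = 0 + V = V)
(9 + o(0, -4))**2 = (9 + 0)**2 = 9**2 = 81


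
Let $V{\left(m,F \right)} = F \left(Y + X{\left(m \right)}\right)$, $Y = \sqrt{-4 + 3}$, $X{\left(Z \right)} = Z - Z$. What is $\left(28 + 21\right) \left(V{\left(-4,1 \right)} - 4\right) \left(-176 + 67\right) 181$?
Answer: $3866884 - 966721 i \approx 3.8669 \cdot 10^{6} - 9.6672 \cdot 10^{5} i$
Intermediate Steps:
$X{\left(Z \right)} = 0$
$Y = i$ ($Y = \sqrt{-1} = i \approx 1.0 i$)
$V{\left(m,F \right)} = i F$ ($V{\left(m,F \right)} = F \left(i + 0\right) = F i = i F$)
$\left(28 + 21\right) \left(V{\left(-4,1 \right)} - 4\right) \left(-176 + 67\right) 181 = \left(28 + 21\right) \left(i 1 - 4\right) \left(-176 + 67\right) 181 = 49 \left(i - 4\right) \left(\left(-109\right) 181\right) = 49 \left(-4 + i\right) \left(-19729\right) = \left(-196 + 49 i\right) \left(-19729\right) = 3866884 - 966721 i$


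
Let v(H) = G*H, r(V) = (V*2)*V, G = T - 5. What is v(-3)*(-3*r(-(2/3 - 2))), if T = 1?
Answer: -128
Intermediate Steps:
G = -4 (G = 1 - 5 = -4)
r(V) = 2*V² (r(V) = (2*V)*V = 2*V²)
v(H) = -4*H
v(-3)*(-3*r(-(2/3 - 2))) = (-4*(-3))*(-6*(-(2/3 - 2))²) = 12*(-6*(-(2*(⅓) - 2))²) = 12*(-6*(-(⅔ - 2))²) = 12*(-6*(-1*(-4/3))²) = 12*(-6*(4/3)²) = 12*(-6*16/9) = 12*(-3*32/9) = 12*(-32/3) = -128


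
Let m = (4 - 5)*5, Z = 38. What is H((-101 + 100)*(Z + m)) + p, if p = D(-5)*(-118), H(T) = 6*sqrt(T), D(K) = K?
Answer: 590 + 6*I*sqrt(33) ≈ 590.0 + 34.467*I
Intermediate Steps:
m = -5 (m = -1*5 = -5)
p = 590 (p = -5*(-118) = 590)
H((-101 + 100)*(Z + m)) + p = 6*sqrt((-101 + 100)*(38 - 5)) + 590 = 6*sqrt(-1*33) + 590 = 6*sqrt(-33) + 590 = 6*(I*sqrt(33)) + 590 = 6*I*sqrt(33) + 590 = 590 + 6*I*sqrt(33)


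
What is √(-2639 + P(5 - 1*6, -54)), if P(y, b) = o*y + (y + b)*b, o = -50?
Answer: √381 ≈ 19.519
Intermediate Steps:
P(y, b) = -50*y + b*(b + y) (P(y, b) = -50*y + (y + b)*b = -50*y + (b + y)*b = -50*y + b*(b + y))
√(-2639 + P(5 - 1*6, -54)) = √(-2639 + ((-54)² - 50*(5 - 1*6) - 54*(5 - 1*6))) = √(-2639 + (2916 - 50*(5 - 6) - 54*(5 - 6))) = √(-2639 + (2916 - 50*(-1) - 54*(-1))) = √(-2639 + (2916 + 50 + 54)) = √(-2639 + 3020) = √381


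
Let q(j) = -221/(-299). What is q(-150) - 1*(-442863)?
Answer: 10185866/23 ≈ 4.4286e+5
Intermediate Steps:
q(j) = 17/23 (q(j) = -221*(-1/299) = 17/23)
q(-150) - 1*(-442863) = 17/23 - 1*(-442863) = 17/23 + 442863 = 10185866/23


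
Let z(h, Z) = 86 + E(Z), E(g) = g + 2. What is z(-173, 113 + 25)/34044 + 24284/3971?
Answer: 413810971/67594362 ≈ 6.1220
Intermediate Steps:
E(g) = 2 + g
z(h, Z) = 88 + Z (z(h, Z) = 86 + (2 + Z) = 88 + Z)
z(-173, 113 + 25)/34044 + 24284/3971 = (88 + (113 + 25))/34044 + 24284/3971 = (88 + 138)*(1/34044) + 24284*(1/3971) = 226*(1/34044) + 24284/3971 = 113/17022 + 24284/3971 = 413810971/67594362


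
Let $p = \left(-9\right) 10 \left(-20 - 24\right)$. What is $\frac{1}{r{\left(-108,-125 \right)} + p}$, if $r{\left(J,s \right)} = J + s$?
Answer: $\frac{1}{3727} \approx 0.00026831$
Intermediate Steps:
$p = 3960$ ($p = - 90 \left(-20 - 24\right) = \left(-90\right) \left(-44\right) = 3960$)
$\frac{1}{r{\left(-108,-125 \right)} + p} = \frac{1}{\left(-108 - 125\right) + 3960} = \frac{1}{-233 + 3960} = \frac{1}{3727}$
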